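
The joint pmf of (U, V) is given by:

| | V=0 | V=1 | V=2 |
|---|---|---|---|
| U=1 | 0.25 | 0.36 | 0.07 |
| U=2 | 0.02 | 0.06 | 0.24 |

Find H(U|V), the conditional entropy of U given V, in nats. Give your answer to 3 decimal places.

Marginals: p(U) = (0.6800, 0.3200), p(V) = (0.2700, 0.4200, 0.3100).
H(U|V) = Σ p(V) · H(U|V=·).
  V=0: p=0.2700, H(U|V=0) = 0.2641
  V=1: p=0.4200, H(U|V=1) = 0.4101
  V=2: p=0.3100, H(U|V=2) = 0.5342
Weighted sum = 0.409 nats.

0.409 nats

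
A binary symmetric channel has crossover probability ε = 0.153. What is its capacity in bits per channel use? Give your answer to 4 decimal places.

0.3827 bits

Binary symmetric channel: C = 1 − h₂(ε) where h₂ is the binary entropy function.
h₂(0.153) = −0.153·log₂0.153 − 0.847·log₂0.847 = 0.6173.
C = 1 − 0.6173 = 0.3827 bits per channel use.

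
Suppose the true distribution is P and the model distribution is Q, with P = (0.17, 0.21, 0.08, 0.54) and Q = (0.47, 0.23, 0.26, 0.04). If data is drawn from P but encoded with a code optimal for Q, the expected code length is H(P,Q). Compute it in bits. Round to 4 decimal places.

H(P,Q) = −Σ p·log₂ q.
  −0.17·log₂(0.47) = 0.18518
  −0.21·log₂(0.23) = 0.44526
  −0.08·log₂(0.26) = 0.15547
  −0.54·log₂(0.04) = 2.50768
H(P,Q) = 3.2936 bits.

3.2936 bits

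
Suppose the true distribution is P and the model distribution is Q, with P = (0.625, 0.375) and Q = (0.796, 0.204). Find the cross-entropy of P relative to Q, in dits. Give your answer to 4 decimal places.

H(P,Q) = −Σ p·log₁₀ q.
  −0.625·log₁₀(0.796) = 0.06193
  −0.375·log₁₀(0.204) = 0.25889
H(P,Q) = 0.3208 dits.

0.3208 dits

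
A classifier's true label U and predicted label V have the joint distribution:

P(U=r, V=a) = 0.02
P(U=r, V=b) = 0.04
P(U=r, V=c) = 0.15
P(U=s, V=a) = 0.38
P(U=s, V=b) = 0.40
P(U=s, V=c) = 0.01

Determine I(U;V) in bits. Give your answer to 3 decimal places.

0.380 bits

Marginals: p(U) = (0.2100, 0.7900), p(V) = (0.4000, 0.4400, 0.1600).
I(U;V) = Σ p(x,y)·log₂[p(x,y)/(p(x)p(y))].
  (r,a): 0.02·log₂(0.2381) = -0.0414
  (r,b): 0.04·log₂(0.4329) = -0.0483
  (r,c): 0.15·log₂(4.4643) = 0.3238
  (s,a): 0.38·log₂(1.2025) = 0.1011
  (s,b): 0.40·log₂(1.1507) = 0.0810
  (s,c): 0.01·log₂(0.0791) = -0.0366
Sum = 0.380 bits.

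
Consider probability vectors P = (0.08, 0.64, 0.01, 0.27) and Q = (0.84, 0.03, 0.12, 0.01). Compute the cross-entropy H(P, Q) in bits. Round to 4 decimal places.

5.0822 bits

H(P,Q) = −Σ p·log₂ q.
  −0.08·log₂(0.84) = 0.02012
  −0.64·log₂(0.03) = 3.23769
  −0.01·log₂(0.12) = 0.03059
  −0.27·log₂(0.01) = 1.79384
H(P,Q) = 5.0822 bits.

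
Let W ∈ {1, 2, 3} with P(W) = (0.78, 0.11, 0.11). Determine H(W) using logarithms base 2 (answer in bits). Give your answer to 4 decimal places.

H(W) = −Σ p·log₂ p.
  −(0.78)·log₂(0.78) = 0.27959
  −(0.11)·log₂(0.11) = 0.35029
  −(0.11)·log₂(0.11) = 0.35029
Sum: 0.27959 + 0.35029 + 0.35029 = 0.9802 bits.

0.9802 bits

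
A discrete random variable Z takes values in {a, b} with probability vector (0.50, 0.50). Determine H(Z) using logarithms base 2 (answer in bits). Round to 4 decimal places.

H(Z) = −Σ p·log₂ p.
  −(0.50)·log₂(0.50) = 0.50000
  −(0.50)·log₂(0.50) = 0.50000
Sum: 0.50000 + 0.50000 = 1.0000 bits.

1.0000 bits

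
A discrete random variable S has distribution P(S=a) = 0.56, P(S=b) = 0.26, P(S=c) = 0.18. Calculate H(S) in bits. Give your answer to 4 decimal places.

H(S) = −Σ p·log₂ p.
  −(0.56)·log₂(0.56) = 0.46844
  −(0.26)·log₂(0.26) = 0.50529
  −(0.18)·log₂(0.18) = 0.44531
Sum: 0.46844 + 0.50529 + 0.44531 = 1.4190 bits.

1.4190 bits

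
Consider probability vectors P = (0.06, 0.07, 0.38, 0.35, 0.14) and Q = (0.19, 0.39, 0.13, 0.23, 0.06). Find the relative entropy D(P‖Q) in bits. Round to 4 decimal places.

D(P‖Q) = Σ p·log₂(p/q).
  0.06·log₂(0.06/0.19) = -0.09978
  0.07·log₂(0.07/0.39) = -0.17346
  0.38·log₂(0.38/0.13) = 0.58805
  0.35·log₂(0.35/0.23) = 0.21200
  0.14·log₂(0.14/0.06) = 0.17113
D(P‖Q) = 0.6979 bits.

0.6979 bits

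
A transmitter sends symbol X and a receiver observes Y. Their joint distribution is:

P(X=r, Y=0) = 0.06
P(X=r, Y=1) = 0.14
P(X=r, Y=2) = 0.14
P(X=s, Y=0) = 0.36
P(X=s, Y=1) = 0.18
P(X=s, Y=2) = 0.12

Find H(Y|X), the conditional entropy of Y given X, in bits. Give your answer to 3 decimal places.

Chain rule: H(Y|X) = H(X,Y) − H(X).
Marginals: p(X) = (0.3400, 0.6600), p(Y) = (0.4200, 0.3200, 0.2600).
H(X,Y) = 2.3807 bits; H(X) = 0.9248 bits.
H(Y|X) = 2.3807 − 0.9248 = 1.456 bits.

1.456 bits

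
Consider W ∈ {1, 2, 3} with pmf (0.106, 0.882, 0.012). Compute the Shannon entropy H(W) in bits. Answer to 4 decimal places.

H(W) = −Σ p·log₂ p.
  −(0.106)·log₂(0.106) = 0.34321
  −(0.882)·log₂(0.882) = 0.15977
  −(0.012)·log₂(0.012) = 0.07657
Sum: 0.34321 + 0.15977 + 0.07657 = 0.5796 bits.

0.5796 bits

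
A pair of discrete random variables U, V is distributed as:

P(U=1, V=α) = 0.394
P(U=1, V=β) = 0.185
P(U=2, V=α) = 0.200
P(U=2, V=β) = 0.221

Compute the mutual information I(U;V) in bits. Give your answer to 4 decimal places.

0.0308 bits

Marginals: p(U) = (0.5790, 0.4210), p(V) = (0.5940, 0.4060).
I(U;V) = Σ p(x,y)·log₂[p(x,y)/(p(x)p(y))].
  (1,α): 0.394·log₂(1.1456) = 0.07726
  (1,β): 0.185·log₂(0.7870) = -0.06393
  (2,α): 0.200·log₂(0.7998) = -0.06447
  (2,β): 0.221·log₂(1.2930) = 0.08192
Sum = 0.0308 bits.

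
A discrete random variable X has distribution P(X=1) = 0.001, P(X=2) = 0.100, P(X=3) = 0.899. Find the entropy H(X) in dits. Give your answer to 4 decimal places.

0.1446 dits

H(X) = −Σ p·log₁₀ p.
  −(0.001)·log₁₀(0.001) = 0.00300
  −(0.100)·log₁₀(0.100) = 0.10000
  −(0.899)·log₁₀(0.899) = 0.04157
Sum: 0.00300 + 0.10000 + 0.04157 = 0.1446 dits.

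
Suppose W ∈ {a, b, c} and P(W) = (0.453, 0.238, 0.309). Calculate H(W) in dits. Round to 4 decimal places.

0.4618 dits

H(W) = −Σ p·log₁₀ p.
  −(0.453)·log₁₀(0.453) = 0.15579
  −(0.238)·log₁₀(0.238) = 0.14837
  −(0.309)·log₁₀(0.309) = 0.15760
Sum: 0.15579 + 0.14837 + 0.15760 = 0.4618 dits.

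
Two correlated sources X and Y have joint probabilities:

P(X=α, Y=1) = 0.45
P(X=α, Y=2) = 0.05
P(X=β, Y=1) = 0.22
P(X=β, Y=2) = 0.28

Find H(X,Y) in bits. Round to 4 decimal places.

1.7293 bits

H(X,Y) = −Σ p(x,y)·log₂ p(x,y) over all 4 cells.
  cell (α,1): −0.45·log₂0.45 = 0.51840
  cell (α,2): −0.05·log₂0.05 = 0.21610
  cell (β,1): −0.22·log₂0.22 = 0.48057
  cell (β,2): −0.28·log₂0.28 = 0.51422
Sum = 1.7293 bits.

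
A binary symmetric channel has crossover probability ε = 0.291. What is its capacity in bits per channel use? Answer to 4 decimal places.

0.1300 bits

Binary symmetric channel: C = 1 − h₂(ε) where h₂ is the binary entropy function.
h₂(0.291) = −0.291·log₂0.291 − 0.709·log₂0.709 = 0.8700.
C = 1 − 0.8700 = 0.1300 bits per channel use.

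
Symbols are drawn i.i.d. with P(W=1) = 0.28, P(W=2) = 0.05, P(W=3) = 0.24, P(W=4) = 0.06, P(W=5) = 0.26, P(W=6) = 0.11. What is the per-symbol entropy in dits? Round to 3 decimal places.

H(W) = −Σ p·log₁₀ p.
  −(0.28)·log₁₀(0.28) = 0.1548
  −(0.05)·log₁₀(0.05) = 0.0651
  −(0.24)·log₁₀(0.24) = 0.1487
  −(0.06)·log₁₀(0.06) = 0.0733
  −(0.26)·log₁₀(0.26) = 0.1521
  −(0.11)·log₁₀(0.11) = 0.1054
Sum: 0.1548 + 0.0651 + 0.1487 + 0.0733 + 0.1521 + 0.1054 = 0.699 dits.

0.699 dits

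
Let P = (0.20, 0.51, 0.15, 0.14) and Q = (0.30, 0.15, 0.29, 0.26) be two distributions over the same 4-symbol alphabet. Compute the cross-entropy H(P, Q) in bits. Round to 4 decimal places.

H(P,Q) = −Σ p·log₂ q.
  −0.20·log₂(0.30) = 0.34739
  −0.51·log₂(0.15) = 1.39585
  −0.15·log₂(0.29) = 0.26788
  −0.14·log₂(0.26) = 0.27208
H(P,Q) = 2.2832 bits.

2.2832 bits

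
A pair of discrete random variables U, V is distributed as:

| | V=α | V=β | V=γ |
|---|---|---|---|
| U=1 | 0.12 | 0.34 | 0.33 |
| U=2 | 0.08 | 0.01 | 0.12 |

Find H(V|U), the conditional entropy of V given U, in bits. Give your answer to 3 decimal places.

1.408 bits

Chain rule: H(V|U) = H(U,V) − H(U).
Marginals: p(U) = (0.7900, 0.2100), p(V) = (0.2000, 0.3500, 0.4500).
H(U,V) = 2.1491 bits; H(U) = 0.7415 bits.
H(V|U) = 2.1491 − 0.7415 = 1.408 bits.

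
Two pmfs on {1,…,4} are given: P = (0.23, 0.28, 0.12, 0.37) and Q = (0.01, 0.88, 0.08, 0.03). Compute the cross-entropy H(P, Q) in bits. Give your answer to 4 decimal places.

H(P,Q) = −Σ p·log₂ q.
  −0.23·log₂(0.01) = 1.52809
  −0.28·log₂(0.88) = 0.05164
  −0.12·log₂(0.08) = 0.43726
  −0.37·log₂(0.03) = 1.87179
H(P,Q) = 3.8888 bits.

3.8888 bits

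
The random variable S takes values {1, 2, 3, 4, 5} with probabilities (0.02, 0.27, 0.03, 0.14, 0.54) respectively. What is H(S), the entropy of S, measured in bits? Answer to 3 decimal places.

1.652 bits

H(S) = −Σ p·log₂ p.
  −(0.02)·log₂(0.02) = 0.1129
  −(0.27)·log₂(0.27) = 0.5100
  −(0.03)·log₂(0.03) = 0.1518
  −(0.14)·log₂(0.14) = 0.3971
  −(0.54)·log₂(0.54) = 0.4800
Sum: 0.1129 + 0.5100 + 0.1518 + 0.3971 + 0.4800 = 1.652 bits.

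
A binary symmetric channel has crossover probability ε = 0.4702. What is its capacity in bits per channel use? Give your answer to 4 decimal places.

Binary symmetric channel: C = 1 − h₂(ε) where h₂ is the binary entropy function.
h₂(0.4702) = −0.4702·log₂0.4702 − 0.5298·log₂0.5298 = 0.9974.
C = 1 − 0.9974 = 0.0026 bits per channel use.

0.0026 bits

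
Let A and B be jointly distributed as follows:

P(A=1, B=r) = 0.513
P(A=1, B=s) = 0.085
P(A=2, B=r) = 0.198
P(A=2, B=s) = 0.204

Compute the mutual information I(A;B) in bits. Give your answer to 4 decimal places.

0.1128 bits

Marginals: p(A) = (0.5980, 0.4020), p(B) = (0.7110, 0.2890).
I(A;B) = Σ p(x,y)·log₂[p(x,y)/(p(x)p(y))].
  (1,r): 0.513·log₂(1.2066) = 0.13897
  (1,s): 0.085·log₂(0.4918) = -0.08702
  (2,r): 0.198·log₂(0.6927) = -0.10486
  (2,s): 0.204·log₂(1.7559) = 0.16570
Sum = 0.1128 bits.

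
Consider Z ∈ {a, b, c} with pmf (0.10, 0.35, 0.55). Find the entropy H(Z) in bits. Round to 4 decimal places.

H(Z) = −Σ p·log₂ p.
  −(0.10)·log₂(0.10) = 0.33219
  −(0.35)·log₂(0.35) = 0.53010
  −(0.55)·log₂(0.55) = 0.47437
Sum: 0.33219 + 0.53010 + 0.47437 = 1.3367 bits.

1.3367 bits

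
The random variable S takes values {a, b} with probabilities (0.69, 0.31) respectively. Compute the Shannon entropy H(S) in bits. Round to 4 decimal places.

0.8932 bits

H(S) = −Σ p·log₂ p.
  −(0.69)·log₂(0.69) = 0.36938
  −(0.31)·log₂(0.31) = 0.52379
Sum: 0.36938 + 0.52379 = 0.8932 bits.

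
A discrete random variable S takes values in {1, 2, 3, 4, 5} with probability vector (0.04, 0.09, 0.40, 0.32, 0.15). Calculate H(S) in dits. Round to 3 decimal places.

H(S) = −Σ p·log₁₀ p.
  −(0.04)·log₁₀(0.04) = 0.0559
  −(0.09)·log₁₀(0.09) = 0.0941
  −(0.40)·log₁₀(0.40) = 0.1592
  −(0.32)·log₁₀(0.32) = 0.1584
  −(0.15)·log₁₀(0.15) = 0.1236
Sum: 0.0559 + 0.0941 + 0.1592 + 0.1584 + 0.1236 = 0.591 dits.

0.591 dits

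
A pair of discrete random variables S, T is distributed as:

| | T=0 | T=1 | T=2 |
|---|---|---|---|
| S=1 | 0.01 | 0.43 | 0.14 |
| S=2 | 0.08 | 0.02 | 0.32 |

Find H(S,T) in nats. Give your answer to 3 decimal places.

1.329 nats

H(S,T) = −Σ p(x,y)·ln p(x,y) over all 6 cells.
  cell (1,0): −0.01·ln0.01 = 0.0461
  cell (1,1): −0.43·ln0.43 = 0.3629
  cell (1,2): −0.14·ln0.14 = 0.2753
  cell (2,0): −0.08·ln0.08 = 0.2021
  cell (2,1): −0.02·ln0.02 = 0.0782
  cell (2,2): −0.32·ln0.32 = 0.3646
Sum = 1.329 nats.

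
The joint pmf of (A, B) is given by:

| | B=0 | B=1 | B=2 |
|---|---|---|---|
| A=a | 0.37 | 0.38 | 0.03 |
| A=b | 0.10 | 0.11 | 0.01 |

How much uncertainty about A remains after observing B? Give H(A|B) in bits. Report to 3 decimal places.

0.760 bits

Chain rule: H(A|B) = H(A,B) − H(B).
Marginals: p(A) = (0.7800, 0.2200), p(B) = (0.4700, 0.4900, 0.0400).
H(A,B) = 1.9619 bits; H(B) = 1.2020 bits.
H(A|B) = 1.9619 − 1.2020 = 0.760 bits.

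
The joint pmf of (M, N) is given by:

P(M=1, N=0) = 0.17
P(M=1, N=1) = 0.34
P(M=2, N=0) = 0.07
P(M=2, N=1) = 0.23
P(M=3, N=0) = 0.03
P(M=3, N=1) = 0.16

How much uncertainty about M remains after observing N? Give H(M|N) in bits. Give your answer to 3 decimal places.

1.453 bits

Marginals: p(M) = (0.5100, 0.3000, 0.1900), p(N) = (0.2700, 0.7300).
H(M|N) = Σ p(N) · H(M|N=·).
  N=0: p=0.2700, H(M|N=0) = 1.2774
  N=1: p=0.7300, H(M|N=1) = 1.5184
Weighted sum = 1.453 bits.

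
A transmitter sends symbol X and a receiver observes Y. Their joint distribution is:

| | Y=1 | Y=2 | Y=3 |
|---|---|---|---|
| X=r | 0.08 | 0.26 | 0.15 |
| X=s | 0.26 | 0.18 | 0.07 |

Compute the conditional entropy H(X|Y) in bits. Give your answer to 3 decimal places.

Chain rule: H(X|Y) = H(X,Y) − H(Y).
Marginals: p(X) = (0.4900, 0.5100), p(Y) = (0.3400, 0.4400, 0.2200).
H(X,Y) = 2.4265 bits; H(Y) = 1.5309 bits.
H(X|Y) = 2.4265 − 1.5309 = 0.896 bits.

0.896 bits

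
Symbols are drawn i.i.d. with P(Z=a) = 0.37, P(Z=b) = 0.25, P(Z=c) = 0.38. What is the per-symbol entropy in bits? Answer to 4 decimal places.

1.5612 bits

H(Z) = −Σ p·log₂ p.
  −(0.37)·log₂(0.37) = 0.53073
  −(0.25)·log₂(0.25) = 0.50000
  −(0.38)·log₂(0.38) = 0.53045
Sum: 0.53073 + 0.50000 + 0.53045 = 1.5612 bits.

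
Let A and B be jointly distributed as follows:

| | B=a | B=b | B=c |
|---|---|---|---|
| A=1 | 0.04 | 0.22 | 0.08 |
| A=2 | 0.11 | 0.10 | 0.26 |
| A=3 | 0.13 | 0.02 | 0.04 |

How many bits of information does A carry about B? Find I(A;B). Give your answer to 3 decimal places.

Marginals: p(A) = (0.3400, 0.4700, 0.1900), p(B) = (0.2800, 0.3400, 0.3800).
I(A;B) = Σ p(x,y)·log₂[p(x,y)/(p(x)p(y))].
  (1,a): 0.04·log₂(0.4202) = -0.0500
  (1,b): 0.22·log₂(1.9031) = 0.2042
  (1,c): 0.08·log₂(0.6192) = -0.0553
  (2,a): 0.11·log₂(0.8359) = -0.0285
  (2,b): 0.10·log₂(0.6258) = -0.0676
  (2,c): 0.26·log₂(1.4558) = 0.1409
  (3,a): 0.13·log₂(2.4436) = 0.1676
  (3,b): 0.02·log₂(0.3096) = -0.0338
  (3,c): 0.04·log₂(0.5540) = -0.0341
Sum = 0.243 bits.

0.243 bits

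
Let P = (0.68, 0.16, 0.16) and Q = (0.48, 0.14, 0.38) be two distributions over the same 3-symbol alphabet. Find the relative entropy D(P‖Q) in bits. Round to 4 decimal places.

D(P‖Q) = Σ p·log₂(p/q).
  0.68·log₂(0.68/0.48) = 0.34170
  0.16·log₂(0.16/0.14) = 0.03082
  0.16·log₂(0.16/0.38) = -0.19967
D(P‖Q) = 0.1729 bits.

0.1729 bits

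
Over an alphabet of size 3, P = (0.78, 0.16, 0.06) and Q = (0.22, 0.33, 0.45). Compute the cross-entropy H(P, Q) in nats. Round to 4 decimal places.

1.4063 nats

H(P,Q) = −Σ p·ln q.
  −0.78·ln(0.22) = 1.18102
  −0.16·ln(0.33) = 0.17739
  −0.06·ln(0.45) = 0.04791
H(P,Q) = 1.4063 nats.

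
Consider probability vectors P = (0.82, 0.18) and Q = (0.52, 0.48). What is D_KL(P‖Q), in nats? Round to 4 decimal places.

0.1969 nats

D(P‖Q) = Σ p·ln(p/q).
  0.82·ln(0.82/0.52) = 0.37349
  0.18·ln(0.18/0.48) = -0.17655
D(P‖Q) = 0.1969 nats.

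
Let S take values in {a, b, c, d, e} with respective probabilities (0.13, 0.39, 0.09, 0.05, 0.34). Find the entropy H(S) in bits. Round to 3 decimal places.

1.970 bits

H(S) = −Σ p·log₂ p.
  −(0.13)·log₂(0.13) = 0.3826
  −(0.39)·log₂(0.39) = 0.5298
  −(0.09)·log₂(0.09) = 0.3127
  −(0.05)·log₂(0.05) = 0.2161
  −(0.34)·log₂(0.34) = 0.5292
Sum: 0.3826 + 0.5298 + 0.3127 + 0.2161 + 0.5292 = 1.970 bits.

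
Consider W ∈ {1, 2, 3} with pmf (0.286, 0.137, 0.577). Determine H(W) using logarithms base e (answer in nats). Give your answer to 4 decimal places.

0.9476 nats

H(W) = −Σ p·ln p.
  −(0.286)·ln(0.286) = 0.35800
  −(0.137)·ln(0.137) = 0.27233
  −(0.577)·ln(0.577) = 0.31730
Sum: 0.35800 + 0.27233 + 0.31730 = 0.9476 nats.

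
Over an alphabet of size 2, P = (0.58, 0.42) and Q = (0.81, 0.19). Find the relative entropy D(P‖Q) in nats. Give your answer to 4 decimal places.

D(P‖Q) = Σ p·ln(p/q).
  0.58·ln(0.58/0.81) = -0.19372
  0.42·ln(0.42/0.19) = 0.33316
D(P‖Q) = 0.1394 nats.

0.1394 nats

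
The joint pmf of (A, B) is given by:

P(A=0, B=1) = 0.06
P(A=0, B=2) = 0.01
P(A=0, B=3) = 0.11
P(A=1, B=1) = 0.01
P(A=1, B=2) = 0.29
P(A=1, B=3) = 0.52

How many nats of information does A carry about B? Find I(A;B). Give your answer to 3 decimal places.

0.107 nats

Marginals: p(A) = (0.1800, 0.8200), p(B) = (0.0700, 0.3000, 0.6300).
I(A;B) = H(A) + H(B) − H(A,B).
H(A) = 0.4714, H(B) = 0.8384, H(A,B) = 1.2027.
I(A;B) = 0.4714 + 0.8384 − 1.2027 = 0.107 nats.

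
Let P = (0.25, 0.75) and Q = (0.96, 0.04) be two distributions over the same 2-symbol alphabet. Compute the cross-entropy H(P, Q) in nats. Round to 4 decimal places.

H(P,Q) = −Σ p·ln q.
  −0.25·ln(0.96) = 0.01021
  −0.75·ln(0.04) = 2.41416
H(P,Q) = 2.4244 nats.

2.4244 nats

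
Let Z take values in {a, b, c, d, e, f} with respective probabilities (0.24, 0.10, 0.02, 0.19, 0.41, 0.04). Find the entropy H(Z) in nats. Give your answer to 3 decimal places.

1.461 nats

H(Z) = −Σ p·ln p.
  −(0.24)·ln(0.24) = 0.3425
  −(0.10)·ln(0.10) = 0.2303
  −(0.02)·ln(0.02) = 0.0782
  −(0.19)·ln(0.19) = 0.3155
  −(0.41)·ln(0.41) = 0.3656
  −(0.04)·ln(0.04) = 0.1288
Sum: 0.3425 + 0.2303 + 0.0782 + 0.3155 + 0.3656 + 0.1288 = 1.461 nats.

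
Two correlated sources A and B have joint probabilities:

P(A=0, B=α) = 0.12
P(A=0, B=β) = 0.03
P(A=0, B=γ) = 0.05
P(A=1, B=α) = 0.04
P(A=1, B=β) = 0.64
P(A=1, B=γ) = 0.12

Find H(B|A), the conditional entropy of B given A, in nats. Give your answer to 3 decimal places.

Chain rule: H(B|A) = H(A,B) − H(A).
Marginals: p(A) = (0.2000, 0.8000), p(B) = (0.1600, 0.6700, 0.1700).
H(A,B) = 1.1782 nats; H(A) = 0.5004 nats.
H(B|A) = 1.1782 − 0.5004 = 0.678 nats.

0.678 nats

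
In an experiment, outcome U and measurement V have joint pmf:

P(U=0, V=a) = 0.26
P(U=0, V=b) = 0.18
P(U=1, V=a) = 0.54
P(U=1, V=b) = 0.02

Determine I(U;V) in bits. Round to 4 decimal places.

0.1680 bits

Marginals: p(U) = (0.4400, 0.5600), p(V) = (0.8000, 0.2000).
I(U;V) = Σ p(x,y)·log₂[p(x,y)/(p(x)p(y))].
  (0,a): 0.26·log₂(0.7386) = -0.11364
  (0,b): 0.18·log₂(2.0455) = 0.18584
  (1,a): 0.54·log₂(1.2054) = 0.14551
  (1,b): 0.02·log₂(0.1786) = -0.04971
Sum = 0.1680 bits.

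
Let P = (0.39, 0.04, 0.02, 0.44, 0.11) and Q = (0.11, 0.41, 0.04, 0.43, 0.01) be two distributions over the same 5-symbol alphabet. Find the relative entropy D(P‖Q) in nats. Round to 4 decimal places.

D(P‖Q) = Σ p·ln(p/q).
  0.39·ln(0.39/0.11) = 0.49361
  0.04·ln(0.04/0.41) = -0.09309
  0.02·ln(0.02/0.04) = -0.01386
  0.44·ln(0.44/0.43) = 0.01012
  0.11·ln(0.11/0.01) = 0.26377
D(P‖Q) = 0.6605 nats.

0.6605 nats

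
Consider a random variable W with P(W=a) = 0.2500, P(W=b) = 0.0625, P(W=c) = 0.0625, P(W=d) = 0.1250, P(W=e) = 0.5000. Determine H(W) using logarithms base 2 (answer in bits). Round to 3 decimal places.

1.875 bits

H(W) = −Σ p·log₂ p.
  −(0.2500)·log₂(0.2500) = 0.5000
  −(0.0625)·log₂(0.0625) = 0.2500
  −(0.0625)·log₂(0.0625) = 0.2500
  −(0.1250)·log₂(0.1250) = 0.3750
  −(0.5000)·log₂(0.5000) = 0.5000
Sum: 0.5000 + 0.2500 + 0.2500 + 0.3750 + 0.5000 = 1.875 bits.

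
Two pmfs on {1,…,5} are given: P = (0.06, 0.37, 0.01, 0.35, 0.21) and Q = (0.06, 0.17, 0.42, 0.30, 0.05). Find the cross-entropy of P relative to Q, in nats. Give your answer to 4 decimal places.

1.8836 nats

H(P,Q) = −Σ p·ln q.
  −0.06·ln(0.06) = 0.16880
  −0.37·ln(0.17) = 0.65562
  −0.01·ln(0.42) = 0.00868
  −0.35·ln(0.30) = 0.42139
  −0.21·ln(0.05) = 0.62910
H(P,Q) = 1.8836 nats.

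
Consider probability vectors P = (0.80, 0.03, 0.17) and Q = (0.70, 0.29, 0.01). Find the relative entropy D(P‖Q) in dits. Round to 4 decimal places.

D(P‖Q) = Σ p·log₁₀(p/q).
  0.80·log₁₀(0.80/0.70) = 0.04639
  0.03·log₁₀(0.03/0.29) = -0.02956
  0.17·log₁₀(0.17/0.01) = 0.20918
D(P‖Q) = 0.2260 dits.

0.2260 dits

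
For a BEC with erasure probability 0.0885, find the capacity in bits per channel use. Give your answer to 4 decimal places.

0.9115 bits

Binary erasure channel: capacity C = 1 − ε.
C = 1 − 0.0885 = 0.9115 bits per channel use.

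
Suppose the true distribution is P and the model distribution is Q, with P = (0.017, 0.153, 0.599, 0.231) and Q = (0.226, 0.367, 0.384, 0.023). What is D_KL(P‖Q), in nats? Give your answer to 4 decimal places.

D(P‖Q) = Σ p·ln(p/q).
  0.017·ln(0.017/0.226) = -0.04398
  0.153·ln(0.153/0.367) = -0.13386
  0.599·ln(0.599/0.384) = 0.26633
  0.231·ln(0.231/0.023) = 0.53290
D(P‖Q) = 0.6214 nats.

0.6214 nats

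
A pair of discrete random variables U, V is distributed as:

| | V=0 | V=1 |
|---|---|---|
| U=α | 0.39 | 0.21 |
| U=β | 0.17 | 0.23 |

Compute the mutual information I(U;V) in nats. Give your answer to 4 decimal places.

0.0247 nats

Marginals: p(U) = (0.6000, 0.4000), p(V) = (0.5600, 0.4400).
I(U;V) = H(U) + H(V) − H(U,V).
H(U) = 0.6730, H(V) = 0.6859, H(U,V) = 1.3342.
I(U;V) = 0.6730 + 0.6859 − 1.3342 = 0.0247 nats.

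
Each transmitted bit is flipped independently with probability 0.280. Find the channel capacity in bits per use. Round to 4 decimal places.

Binary symmetric channel: C = 1 − h₂(ε) where h₂ is the binary entropy function.
h₂(0.280) = −0.280·log₂0.280 − 0.720·log₂0.720 = 0.8555.
C = 1 − 0.8555 = 0.1445 bits per channel use.

0.1445 bits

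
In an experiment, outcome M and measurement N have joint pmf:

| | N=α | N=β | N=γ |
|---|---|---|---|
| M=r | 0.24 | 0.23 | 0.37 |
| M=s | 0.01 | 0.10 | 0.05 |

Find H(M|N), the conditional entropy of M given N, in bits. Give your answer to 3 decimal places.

0.574 bits

Marginals: p(M) = (0.8400, 0.1600), p(N) = (0.2500, 0.3300, 0.4200).
H(M|N) = Σ p(N) · H(M|N=·).
  N=α: p=0.2500, H(M|N=α) = 0.2423
  N=β: p=0.3300, H(M|N=β) = 0.8850
  N=γ: p=0.4200, H(M|N=γ) = 0.5266
Weighted sum = 0.574 bits.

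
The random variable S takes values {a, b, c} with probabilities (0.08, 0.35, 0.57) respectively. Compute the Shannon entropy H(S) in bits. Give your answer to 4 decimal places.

1.2839 bits

H(S) = −Σ p·log₂ p.
  −(0.08)·log₂(0.08) = 0.29151
  −(0.35)·log₂(0.35) = 0.53010
  −(0.57)·log₂(0.57) = 0.46225
Sum: 0.29151 + 0.53010 + 0.46225 = 1.2839 bits.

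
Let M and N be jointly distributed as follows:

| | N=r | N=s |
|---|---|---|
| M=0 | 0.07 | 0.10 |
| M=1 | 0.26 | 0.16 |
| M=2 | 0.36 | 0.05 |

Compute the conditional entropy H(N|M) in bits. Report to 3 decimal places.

0.788 bits

Marginals: p(M) = (0.1700, 0.4200, 0.4100), p(N) = (0.6900, 0.3100).
H(N|M) = Σ p(M) · H(N|M=·).
  M=0: p=0.1700, H(N|M=0) = 0.9774
  M=1: p=0.4200, H(N|M=1) = 0.9587
  M=2: p=0.4100, H(N|M=2) = 0.5349
Weighted sum = 0.788 bits.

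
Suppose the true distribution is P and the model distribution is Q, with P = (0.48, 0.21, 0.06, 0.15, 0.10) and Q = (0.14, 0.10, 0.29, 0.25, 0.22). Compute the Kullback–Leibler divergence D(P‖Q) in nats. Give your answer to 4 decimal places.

D(P‖Q) = Σ p·ln(p/q).
  0.48·ln(0.48/0.14) = 0.59143
  0.21·ln(0.21/0.10) = 0.15581
  0.06·ln(0.06/0.29) = -0.09453
  0.15·ln(0.15/0.25) = -0.07662
  0.10·ln(0.10/0.22) = -0.07885
D(P‖Q) = 0.4972 nats.

0.4972 nats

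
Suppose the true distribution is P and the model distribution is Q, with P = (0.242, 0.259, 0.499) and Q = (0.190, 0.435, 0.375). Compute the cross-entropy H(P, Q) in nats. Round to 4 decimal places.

1.1069 nats

H(P,Q) = −Σ p·ln q.
  −0.242·ln(0.190) = 0.40190
  −0.259·ln(0.435) = 0.21559
  −0.499·ln(0.375) = 0.48943
H(P,Q) = 1.1069 nats.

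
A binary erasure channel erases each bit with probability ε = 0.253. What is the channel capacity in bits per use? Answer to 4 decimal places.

Binary erasure channel: capacity C = 1 − ε.
C = 1 − 0.253 = 0.7470 bits per channel use.

0.7470 bits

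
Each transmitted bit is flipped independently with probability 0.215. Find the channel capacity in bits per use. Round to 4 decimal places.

Binary symmetric channel: C = 1 − h₂(ε) where h₂ is the binary entropy function.
h₂(0.215) = −0.215·log₂0.215 − 0.785·log₂0.785 = 0.7509.
C = 1 − 0.7509 = 0.2491 bits per channel use.

0.2491 bits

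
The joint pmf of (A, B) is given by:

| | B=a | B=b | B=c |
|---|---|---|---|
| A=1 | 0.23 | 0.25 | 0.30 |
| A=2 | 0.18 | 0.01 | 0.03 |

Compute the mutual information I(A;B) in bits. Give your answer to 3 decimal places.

0.148 bits

Marginals: p(A) = (0.7800, 0.2200), p(B) = (0.4100, 0.2600, 0.3300).
I(A;B) = H(A) + H(B) − H(A,B).
H(A) = 0.7602, H(B) = 1.5605, H(A,B) = 2.1723.
I(A;B) = 0.7602 + 1.5605 − 2.1723 = 0.148 bits.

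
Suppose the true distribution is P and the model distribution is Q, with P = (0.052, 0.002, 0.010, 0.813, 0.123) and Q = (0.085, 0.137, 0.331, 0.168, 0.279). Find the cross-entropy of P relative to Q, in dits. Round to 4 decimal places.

H(P,Q) = −Σ p·log₁₀ q.
  −0.052·log₁₀(0.085) = 0.05567
  −0.002·log₁₀(0.137) = 0.00173
  −0.010·log₁₀(0.331) = 0.00480
  −0.813·log₁₀(0.168) = 0.62982
  −0.123·log₁₀(0.279) = 0.06819
H(P,Q) = 0.7602 dits.

0.7602 dits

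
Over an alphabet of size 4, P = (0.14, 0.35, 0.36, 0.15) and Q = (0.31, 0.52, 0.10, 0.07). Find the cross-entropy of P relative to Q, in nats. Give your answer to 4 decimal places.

H(P,Q) = −Σ p·ln q.
  −0.14·ln(0.31) = 0.16397
  −0.35·ln(0.52) = 0.22887
  −0.36·ln(0.10) = 0.82893
  −0.15·ln(0.07) = 0.39889
H(P,Q) = 1.6207 nats.

1.6207 nats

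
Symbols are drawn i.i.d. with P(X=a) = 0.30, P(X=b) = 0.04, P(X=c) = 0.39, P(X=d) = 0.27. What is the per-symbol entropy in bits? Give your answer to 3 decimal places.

H(X) = −Σ p·log₂ p.
  −(0.30)·log₂(0.30) = 0.5211
  −(0.04)·log₂(0.04) = 0.1858
  −(0.39)·log₂(0.39) = 0.5298
  −(0.27)·log₂(0.27) = 0.5100
Sum: 0.5211 + 0.1858 + 0.5298 + 0.5100 = 1.747 bits.

1.747 bits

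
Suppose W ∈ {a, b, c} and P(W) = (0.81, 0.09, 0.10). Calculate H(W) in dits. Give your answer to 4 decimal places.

H(W) = −Σ p·log₁₀ p.
  −(0.81)·log₁₀(0.81) = 0.07413
  −(0.09)·log₁₀(0.09) = 0.09412
  −(0.10)·log₁₀(0.10) = 0.10000
Sum: 0.07413 + 0.09412 + 0.10000 = 0.2682 dits.

0.2682 dits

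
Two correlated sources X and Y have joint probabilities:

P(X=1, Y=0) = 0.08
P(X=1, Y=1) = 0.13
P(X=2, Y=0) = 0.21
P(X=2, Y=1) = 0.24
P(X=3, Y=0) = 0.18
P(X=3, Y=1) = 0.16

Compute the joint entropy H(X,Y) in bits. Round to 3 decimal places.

H(X,Y) = −Σ p(x,y)·log₂ p(x,y) over all 6 cells.
  cell (1,0): −0.08·log₂0.08 = 0.2915
  cell (1,1): −0.13·log₂0.13 = 0.3826
  cell (2,0): −0.21·log₂0.21 = 0.4728
  cell (2,1): −0.24·log₂0.24 = 0.4941
  cell (3,0): −0.18·log₂0.18 = 0.4453
  cell (3,1): −0.16·log₂0.16 = 0.4230
Sum = 2.509 bits.

2.509 bits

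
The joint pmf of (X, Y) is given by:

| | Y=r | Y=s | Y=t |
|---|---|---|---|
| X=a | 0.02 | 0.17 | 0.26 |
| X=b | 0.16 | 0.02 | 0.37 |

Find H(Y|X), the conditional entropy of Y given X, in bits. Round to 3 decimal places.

Chain rule: H(Y|X) = H(X,Y) − H(X).
Marginals: p(X) = (0.4500, 0.5500), p(Y) = (0.1800, 0.1900, 0.6300).
H(X,Y) = 2.1194 bits; H(X) = 0.9928 bits.
H(Y|X) = 2.1194 − 0.9928 = 1.127 bits.

1.127 bits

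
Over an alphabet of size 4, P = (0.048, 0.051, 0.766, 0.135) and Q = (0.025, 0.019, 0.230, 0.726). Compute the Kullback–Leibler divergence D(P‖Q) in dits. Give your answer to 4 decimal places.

0.3371 dits

D(P‖Q) = Σ p·log₁₀(p/q).
  0.048·log₁₀(0.048/0.025) = 0.01360
  0.051·log₁₀(0.051/0.019) = 0.02187
  0.766·log₁₀(0.766/0.230) = 0.40024
  0.135·log₁₀(0.135/0.726) = -0.09863
D(P‖Q) = 0.3371 dits.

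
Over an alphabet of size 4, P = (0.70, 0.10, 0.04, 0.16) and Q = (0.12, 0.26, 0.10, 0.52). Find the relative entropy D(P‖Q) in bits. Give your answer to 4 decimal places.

1.3182 bits

D(P‖Q) = Σ p·log₂(p/q).
  0.70·log₂(0.70/0.12) = 1.78102
  0.10·log₂(0.10/0.26) = -0.13785
  0.04·log₂(0.04/0.10) = -0.05288
  0.16·log₂(0.16/0.52) = -0.27207
D(P‖Q) = 1.3182 bits.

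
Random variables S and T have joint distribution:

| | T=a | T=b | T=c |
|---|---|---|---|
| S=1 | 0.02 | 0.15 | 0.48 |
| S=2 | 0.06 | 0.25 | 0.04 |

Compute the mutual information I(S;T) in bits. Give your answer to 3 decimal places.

0.284 bits

Marginals: p(S) = (0.6500, 0.3500), p(T) = (0.0800, 0.4000, 0.5200).
I(S;T) = H(S) + H(T) − H(S,T).
H(S) = 0.9341, H(T) = 1.3109, H(S,T) = 1.9610.
I(S;T) = 0.9341 + 1.3109 − 1.9610 = 0.284 bits.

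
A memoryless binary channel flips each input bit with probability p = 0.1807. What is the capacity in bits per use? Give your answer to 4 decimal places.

Binary symmetric channel: C = 1 − h₂(ε) where h₂ is the binary entropy function.
h₂(0.1807) = −0.1807·log₂0.1807 − 0.8193·log₂0.8193 = 0.6816.
C = 1 − 0.6816 = 0.3184 bits per channel use.

0.3184 bits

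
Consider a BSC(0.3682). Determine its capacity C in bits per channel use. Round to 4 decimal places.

0.0507 bits

Binary symmetric channel: C = 1 − h₂(ε) where h₂ is the binary entropy function.
h₂(0.3682) = −0.3682·log₂0.3682 − 0.6318·log₂0.6318 = 0.9493.
C = 1 − 0.9493 = 0.0507 bits per channel use.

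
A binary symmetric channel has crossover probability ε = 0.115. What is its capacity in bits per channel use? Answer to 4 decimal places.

0.4852 bits

Binary symmetric channel: C = 1 − h₂(ε) where h₂ is the binary entropy function.
h₂(0.115) = −0.115·log₂0.115 − 0.885·log₂0.885 = 0.5148.
C = 1 − 0.5148 = 0.4852 bits per channel use.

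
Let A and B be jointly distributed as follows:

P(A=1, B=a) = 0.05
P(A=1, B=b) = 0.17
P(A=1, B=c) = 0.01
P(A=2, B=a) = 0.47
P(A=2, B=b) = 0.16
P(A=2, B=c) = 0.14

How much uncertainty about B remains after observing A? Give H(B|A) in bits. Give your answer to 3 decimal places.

1.271 bits

Marginals: p(A) = (0.2300, 0.7700), p(B) = (0.5200, 0.3300, 0.1500).
H(B|A) = Σ p(A) · H(B|A=·).
  A=1: p=0.2300, H(B|A=1) = 0.9976
  A=2: p=0.7700, H(B|A=2) = 1.3529
Weighted sum = 1.271 bits.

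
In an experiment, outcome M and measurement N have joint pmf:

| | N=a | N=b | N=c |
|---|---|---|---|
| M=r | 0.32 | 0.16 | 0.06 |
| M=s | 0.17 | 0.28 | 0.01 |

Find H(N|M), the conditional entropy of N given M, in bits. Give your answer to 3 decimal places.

Marginals: p(M) = (0.5400, 0.4600), p(N) = (0.4900, 0.4400, 0.0700).
H(N|M) = Σ p(M) · H(N|M=·).
  M=r: p=0.5400, H(N|M=r) = 1.3195
  M=s: p=0.4600, H(N|M=s) = 1.0868
Weighted sum = 1.212 bits.

1.212 bits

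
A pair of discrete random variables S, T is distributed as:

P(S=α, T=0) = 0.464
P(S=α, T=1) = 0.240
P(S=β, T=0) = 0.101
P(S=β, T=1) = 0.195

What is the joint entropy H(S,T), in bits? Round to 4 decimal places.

H(S,T) = −Σ p(x,y)·log₂ p(x,y) over all 4 cells.
  cell (α,0): −0.464·log₂0.464 = 0.51402
  cell (α,1): −0.240·log₂0.240 = 0.49413
  cell (β,0): −0.101·log₂0.101 = 0.33406
  cell (β,1): −0.195·log₂0.195 = 0.45990
Sum = 1.8021 bits.

1.8021 bits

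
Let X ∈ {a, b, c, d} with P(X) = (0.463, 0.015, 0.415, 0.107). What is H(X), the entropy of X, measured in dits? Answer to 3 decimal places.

H(X) = −Σ p·log₁₀ p.
  −(0.463)·log₁₀(0.463) = 0.1548
  −(0.015)·log₁₀(0.015) = 0.0274
  −(0.415)·log₁₀(0.415) = 0.1585
  −(0.107)·log₁₀(0.107) = 0.1039
Sum: 0.1548 + 0.0274 + 0.1585 + 0.1039 = 0.445 dits.

0.445 dits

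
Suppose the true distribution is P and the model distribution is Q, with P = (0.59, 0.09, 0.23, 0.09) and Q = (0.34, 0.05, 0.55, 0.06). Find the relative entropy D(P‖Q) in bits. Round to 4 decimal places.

0.3088 bits

D(P‖Q) = Σ p·log₂(p/q).
  0.59·log₂(0.59/0.34) = 0.46916
  0.09·log₂(0.09/0.05) = 0.07632
  0.23·log₂(0.23/0.55) = -0.28929
  0.09·log₂(0.09/0.06) = 0.05265
D(P‖Q) = 0.3088 bits.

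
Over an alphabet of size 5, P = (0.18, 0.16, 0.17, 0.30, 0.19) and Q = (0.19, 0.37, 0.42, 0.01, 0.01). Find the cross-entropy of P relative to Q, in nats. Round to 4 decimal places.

2.8620 nats

H(P,Q) = −Σ p·ln q.
  −0.18·ln(0.19) = 0.29893
  −0.16·ln(0.37) = 0.15908
  −0.17·ln(0.42) = 0.14748
  −0.30·ln(0.01) = 1.38155
  −0.19·ln(0.01) = 0.87498
H(P,Q) = 2.8620 nats.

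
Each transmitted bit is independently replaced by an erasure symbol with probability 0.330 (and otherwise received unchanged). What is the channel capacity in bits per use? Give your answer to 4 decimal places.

Binary erasure channel: capacity C = 1 − ε.
C = 1 − 0.330 = 0.6700 bits per channel use.

0.6700 bits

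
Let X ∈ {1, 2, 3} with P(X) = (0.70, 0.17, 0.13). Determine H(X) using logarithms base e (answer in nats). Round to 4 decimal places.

0.8161 nats

H(X) = −Σ p·ln p.
  −(0.70)·ln(0.70) = 0.24967
  −(0.17)·ln(0.17) = 0.30123
  −(0.13)·ln(0.13) = 0.26523
Sum: 0.24967 + 0.30123 + 0.26523 = 0.8161 nats.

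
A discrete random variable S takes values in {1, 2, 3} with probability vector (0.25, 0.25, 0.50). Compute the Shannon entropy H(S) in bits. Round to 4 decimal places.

H(S) = −Σ p·log₂ p.
  −(0.25)·log₂(0.25) = 0.50000
  −(0.25)·log₂(0.25) = 0.50000
  −(0.50)·log₂(0.50) = 0.50000
Sum: 0.50000 + 0.50000 + 0.50000 = 1.5000 bits.

1.5000 bits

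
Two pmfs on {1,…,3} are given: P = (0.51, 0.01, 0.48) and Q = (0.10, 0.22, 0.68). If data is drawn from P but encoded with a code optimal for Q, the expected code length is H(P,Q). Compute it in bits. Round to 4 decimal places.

H(P,Q) = −Σ p·log₂ q.
  −0.51·log₂(0.10) = 1.69418
  −0.01·log₂(0.22) = 0.02184
  −0.48·log₂(0.68) = 0.26707
H(P,Q) = 1.9831 bits.

1.9831 bits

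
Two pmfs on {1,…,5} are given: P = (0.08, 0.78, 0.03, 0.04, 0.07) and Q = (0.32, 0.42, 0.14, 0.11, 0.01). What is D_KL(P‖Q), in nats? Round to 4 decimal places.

D(P‖Q) = Σ p·ln(p/q).
  0.08·ln(0.08/0.32) = -0.11090
  0.78·ln(0.78/0.42) = 0.48285
  0.03·ln(0.03/0.14) = -0.04621
  0.04·ln(0.04/0.11) = -0.04046
  0.07·ln(0.07/0.01) = 0.13621
D(P‖Q) = 0.4215 nats.

0.4215 nats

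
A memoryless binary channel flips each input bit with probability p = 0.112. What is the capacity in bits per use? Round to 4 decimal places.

Binary symmetric channel: C = 1 − h₂(ε) where h₂ is the binary entropy function.
h₂(0.112) = −0.112·log₂0.112 − 0.888·log₂0.888 = 0.5059.
C = 1 − 0.5059 = 0.4941 bits per channel use.

0.4941 bits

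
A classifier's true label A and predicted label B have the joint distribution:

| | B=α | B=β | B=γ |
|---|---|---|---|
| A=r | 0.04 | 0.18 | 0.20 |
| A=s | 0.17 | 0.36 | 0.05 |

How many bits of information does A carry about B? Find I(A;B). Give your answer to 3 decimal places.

0.158 bits

Marginals: p(A) = (0.4200, 0.5800), p(B) = (0.2100, 0.5400, 0.2500).
I(A;B) = Σ p(x,y)·log₂[p(x,y)/(p(x)p(y))].
  (r,α): 0.04·log₂(0.4535) = -0.0456
  (r,β): 0.18·log₂(0.7937) = -0.0600
  (r,γ): 0.20·log₂(1.9048) = 0.1859
  (s,α): 0.17·log₂(1.3957) = 0.0818
  (s,β): 0.36·log₂(1.1494) = 0.0723
  (s,γ): 0.05·log₂(0.3448) = -0.0768
Sum = 0.158 bits.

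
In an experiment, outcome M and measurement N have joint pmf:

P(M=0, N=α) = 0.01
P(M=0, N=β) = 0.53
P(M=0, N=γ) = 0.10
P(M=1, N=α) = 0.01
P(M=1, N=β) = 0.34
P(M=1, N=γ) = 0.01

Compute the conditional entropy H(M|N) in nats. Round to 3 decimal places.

Marginals: p(M) = (0.6400, 0.3600), p(N) = (0.0200, 0.8700, 0.1100).
H(M|N) = Σ p(N) · H(M|N=·).
  N=α: p=0.0200, H(M|N=α) = 0.6931
  N=β: p=0.8700, H(M|N=β) = 0.6691
  N=γ: p=0.1100, H(M|N=γ) = 0.3046
Weighted sum = 0.629 nats.

0.629 nats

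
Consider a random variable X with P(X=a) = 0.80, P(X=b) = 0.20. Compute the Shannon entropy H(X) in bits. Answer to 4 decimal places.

H(X) = −Σ p·log₂ p.
  −(0.80)·log₂(0.80) = 0.25754
  −(0.20)·log₂(0.20) = 0.46439
Sum: 0.25754 + 0.46439 = 0.7219 bits.

0.7219 bits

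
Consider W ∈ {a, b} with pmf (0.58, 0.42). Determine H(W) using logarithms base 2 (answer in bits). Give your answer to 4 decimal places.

H(W) = −Σ p·log₂ p.
  −(0.58)·log₂(0.58) = 0.45581
  −(0.42)·log₂(0.42) = 0.52565
Sum: 0.45581 + 0.52565 = 0.9815 bits.

0.9815 bits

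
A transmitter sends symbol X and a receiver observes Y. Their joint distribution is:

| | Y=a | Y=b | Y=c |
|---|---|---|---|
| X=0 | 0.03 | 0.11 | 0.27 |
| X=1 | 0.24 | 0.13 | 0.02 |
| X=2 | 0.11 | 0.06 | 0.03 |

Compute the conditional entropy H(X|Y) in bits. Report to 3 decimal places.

Chain rule: H(X|Y) = H(X,Y) − H(Y).
Marginals: p(X) = (0.4100, 0.3900, 0.2000), p(Y) = (0.3800, 0.3000, 0.3200).
H(X,Y) = 2.7473 bits; H(Y) = 1.5776 bits.
H(X|Y) = 2.7473 − 1.5776 = 1.170 bits.

1.170 bits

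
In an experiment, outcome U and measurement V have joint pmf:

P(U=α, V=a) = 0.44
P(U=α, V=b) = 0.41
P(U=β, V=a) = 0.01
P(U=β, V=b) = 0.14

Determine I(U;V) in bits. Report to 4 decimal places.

Marginals: p(U) = (0.8500, 0.1500), p(V) = (0.4500, 0.5500).
I(U;V) = H(U) + H(V) − H(U,V).
H(U) = 0.6098, H(V) = 0.9928, H(U,V) = 1.5121.
I(U;V) = 0.6098 + 0.9928 − 1.5121 = 0.0905 bits.

0.0905 bits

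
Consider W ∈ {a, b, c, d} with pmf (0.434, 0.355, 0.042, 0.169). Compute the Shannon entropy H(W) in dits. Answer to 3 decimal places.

H(W) = −Σ p·log₁₀ p.
  −(0.434)·log₁₀(0.434) = 0.1573
  −(0.355)·log₁₀(0.355) = 0.1597
  −(0.042)·log₁₀(0.042) = 0.0578
  −(0.169)·log₁₀(0.169) = 0.1305
Sum: 0.1573 + 0.1597 + 0.0578 + 0.1305 = 0.505 dits.

0.505 dits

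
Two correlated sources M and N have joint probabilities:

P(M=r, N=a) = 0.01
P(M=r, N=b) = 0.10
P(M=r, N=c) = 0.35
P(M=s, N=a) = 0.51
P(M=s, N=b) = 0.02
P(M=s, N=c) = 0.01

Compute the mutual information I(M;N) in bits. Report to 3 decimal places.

Marginals: p(M) = (0.4600, 0.5400), p(N) = (0.5200, 0.1200, 0.3600).
I(M;N) = Σ p(x,y)·log₂[p(x,y)/(p(x)p(y))].
  (r,a): 0.01·log₂(0.0418) = -0.0458
  (r,b): 0.10·log₂(1.8116) = 0.0857
  (r,c): 0.35·log₂(2.1135) = 0.3779
  (s,a): 0.51·log₂(1.8162) = 0.4391
  (s,b): 0.02·log₂(0.3086) = -0.0339
  (s,c): 0.01·log₂(0.0514) = -0.0428
Sum = 0.780 bits.

0.780 bits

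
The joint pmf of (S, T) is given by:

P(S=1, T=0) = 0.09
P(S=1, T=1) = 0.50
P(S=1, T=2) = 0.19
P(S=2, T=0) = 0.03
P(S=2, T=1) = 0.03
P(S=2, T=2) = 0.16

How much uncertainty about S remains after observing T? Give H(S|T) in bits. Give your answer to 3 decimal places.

0.612 bits

Chain rule: H(S|T) = H(S,T) − H(T).
Marginals: p(S) = (0.7800, 0.2200), p(T) = (0.1200, 0.5300, 0.3500).
H(S,T) = 1.9944 bits; H(T) = 1.3826 bits.
H(S|T) = 1.9944 − 1.3826 = 0.612 bits.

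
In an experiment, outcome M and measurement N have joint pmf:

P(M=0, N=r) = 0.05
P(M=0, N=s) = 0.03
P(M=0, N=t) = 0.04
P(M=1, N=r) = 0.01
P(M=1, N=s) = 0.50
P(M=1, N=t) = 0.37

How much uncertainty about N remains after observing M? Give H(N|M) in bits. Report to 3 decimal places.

1.121 bits

Chain rule: H(N|M) = H(M,N) − H(M).
Marginals: p(M) = (0.1200, 0.8800), p(N) = (0.0600, 0.5300, 0.4100).
H(M,N) = 1.6508 bits; H(M) = 0.5294 bits.
H(N|M) = 1.6508 − 0.5294 = 1.121 bits.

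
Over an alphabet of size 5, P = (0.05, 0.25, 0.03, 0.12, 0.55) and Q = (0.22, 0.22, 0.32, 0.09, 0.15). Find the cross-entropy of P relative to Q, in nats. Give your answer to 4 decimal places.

1.8208 nats

H(P,Q) = −Σ p·ln q.
  −0.05·ln(0.22) = 0.07571
  −0.25·ln(0.22) = 0.37853
  −0.03·ln(0.32) = 0.03418
  −0.12·ln(0.09) = 0.28895
  −0.55·ln(0.15) = 1.04342
H(P,Q) = 1.8208 nats.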